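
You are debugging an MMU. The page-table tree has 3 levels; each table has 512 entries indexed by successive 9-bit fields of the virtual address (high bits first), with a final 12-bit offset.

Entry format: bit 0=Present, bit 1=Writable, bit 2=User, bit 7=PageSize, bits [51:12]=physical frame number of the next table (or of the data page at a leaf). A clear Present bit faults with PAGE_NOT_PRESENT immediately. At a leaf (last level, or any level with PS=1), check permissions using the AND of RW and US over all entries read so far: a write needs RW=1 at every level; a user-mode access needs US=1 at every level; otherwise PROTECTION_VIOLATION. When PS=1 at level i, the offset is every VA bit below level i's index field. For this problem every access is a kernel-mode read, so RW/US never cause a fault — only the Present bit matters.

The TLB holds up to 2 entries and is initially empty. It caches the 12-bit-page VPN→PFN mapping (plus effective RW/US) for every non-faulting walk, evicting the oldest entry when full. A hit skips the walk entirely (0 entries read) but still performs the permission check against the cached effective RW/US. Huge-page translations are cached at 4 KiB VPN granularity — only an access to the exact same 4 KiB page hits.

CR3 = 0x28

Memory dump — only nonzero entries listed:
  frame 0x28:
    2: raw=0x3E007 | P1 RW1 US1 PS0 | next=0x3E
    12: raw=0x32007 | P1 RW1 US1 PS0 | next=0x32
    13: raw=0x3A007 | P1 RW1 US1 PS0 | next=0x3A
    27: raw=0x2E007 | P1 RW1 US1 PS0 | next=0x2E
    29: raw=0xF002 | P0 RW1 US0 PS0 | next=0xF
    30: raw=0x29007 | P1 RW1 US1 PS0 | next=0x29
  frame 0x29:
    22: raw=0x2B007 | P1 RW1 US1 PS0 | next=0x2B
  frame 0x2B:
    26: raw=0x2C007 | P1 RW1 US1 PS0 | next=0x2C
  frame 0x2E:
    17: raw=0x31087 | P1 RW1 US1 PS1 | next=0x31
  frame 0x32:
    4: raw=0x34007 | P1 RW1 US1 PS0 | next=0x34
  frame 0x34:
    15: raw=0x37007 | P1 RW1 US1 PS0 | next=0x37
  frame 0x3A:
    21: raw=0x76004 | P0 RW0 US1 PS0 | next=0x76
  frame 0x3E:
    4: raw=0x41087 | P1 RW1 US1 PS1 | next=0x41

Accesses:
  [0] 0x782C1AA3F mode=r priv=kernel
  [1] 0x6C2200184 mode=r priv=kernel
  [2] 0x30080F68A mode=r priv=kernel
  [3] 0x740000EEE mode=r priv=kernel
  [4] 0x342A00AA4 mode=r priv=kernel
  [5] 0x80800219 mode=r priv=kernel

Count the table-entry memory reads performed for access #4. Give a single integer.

Per-access translation:
#0 VA=0x782C1AA3F (r,kernel):
  [0] read 0x28 idx=30: raw=0x29007 flags P=1 W=1 U=1 S=0
  [1] read 0x29 idx=22: raw=0x2B007 flags P=1 W=1 U=1 S=0
  [2] read 0x2B idx=26: raw=0x2C007 flags P=1 W=1 U=1 S=0
  → PA=0x2CA3F  (3 entries read)
#1 VA=0x6C2200184 (r,kernel):
  [0] read 0x28 idx=27: raw=0x2E007 flags P=1 W=1 U=1 S=0
  [1] read 0x2E idx=17: raw=0x31087 flags P=1 W=1 U=1 S=1
  → PA=0x31184 (huge @L1)  (2 entries read)
#2 VA=0x30080F68A (r,kernel):
  [0] read 0x28 idx=12: raw=0x32007 flags P=1 W=1 U=1 S=0
  [1] read 0x32 idx=4: raw=0x34007 flags P=1 W=1 U=1 S=0
  [2] read 0x34 idx=15: raw=0x37007 flags P=1 W=1 U=1 S=0
  → PA=0x3768A  (3 entries read)
#3 VA=0x740000EEE (r,kernel):
  [0] read 0x28 idx=29: raw=0xF002 flags P=0 W=1 U=0 S=0
  ⇒ fault: PAGE_NOT_PRESENT  — 1 lookups
#4 VA=0x342A00AA4 (r,kernel):
  [0] read 0x28 idx=13: raw=0x3A007 flags P=1 W=1 U=1 S=0
  [1] read 0x3A idx=21: raw=0x76004 flags P=0 W=0 U=1 S=0
  ⇒ fault: PAGE_NOT_PRESENT  — 2 lookups
#5 VA=0x80800219 (r,kernel):
  [0] read 0x28 idx=2: raw=0x3E007 flags P=1 W=1 U=1 S=0
  [1] read 0x3E idx=4: raw=0x41087 flags P=1 W=1 U=1 S=1
  → PA=0x41219 (huge @L1)  (2 entries read)

Entries read for #4: 2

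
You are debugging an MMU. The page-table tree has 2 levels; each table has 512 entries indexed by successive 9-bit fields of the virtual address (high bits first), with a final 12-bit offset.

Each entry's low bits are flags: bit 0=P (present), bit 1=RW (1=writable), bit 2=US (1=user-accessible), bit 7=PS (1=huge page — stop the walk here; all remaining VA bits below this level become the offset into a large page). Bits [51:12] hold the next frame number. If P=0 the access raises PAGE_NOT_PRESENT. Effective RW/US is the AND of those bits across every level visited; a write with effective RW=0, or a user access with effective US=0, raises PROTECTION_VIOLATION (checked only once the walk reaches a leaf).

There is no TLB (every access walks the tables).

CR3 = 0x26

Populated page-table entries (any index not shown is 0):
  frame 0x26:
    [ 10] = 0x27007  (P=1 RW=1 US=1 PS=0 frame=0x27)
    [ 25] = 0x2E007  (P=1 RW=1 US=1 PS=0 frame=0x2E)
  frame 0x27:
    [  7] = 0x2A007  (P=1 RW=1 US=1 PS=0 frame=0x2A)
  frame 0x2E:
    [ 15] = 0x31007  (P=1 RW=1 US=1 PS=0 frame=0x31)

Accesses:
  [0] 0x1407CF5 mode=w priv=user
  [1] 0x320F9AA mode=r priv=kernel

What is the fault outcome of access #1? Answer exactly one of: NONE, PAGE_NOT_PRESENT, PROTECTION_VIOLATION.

Walk each access:
#0 VA=0x1407CF5 (w,user):
  L0: frame=0x26 idx=10 entry=0x27007 [P=1 RW=1 US=1 PS=0]
  L1: frame=0x27 idx=7 entry=0x2A007 [P=1 RW=1 US=1 PS=0]
  → PA=0x2ACF5  (2 entries read)
#1 VA=0x320F9AA (r,kernel):
  L0: frame=0x26 idx=25 entry=0x2E007 [P=1 RW=1 US=1 PS=0]
  L1: frame=0x2E idx=15 entry=0x31007 [P=1 RW=1 US=1 PS=0]
  → PA=0x319AA  (2 entries read)

Access #1 fault: NONE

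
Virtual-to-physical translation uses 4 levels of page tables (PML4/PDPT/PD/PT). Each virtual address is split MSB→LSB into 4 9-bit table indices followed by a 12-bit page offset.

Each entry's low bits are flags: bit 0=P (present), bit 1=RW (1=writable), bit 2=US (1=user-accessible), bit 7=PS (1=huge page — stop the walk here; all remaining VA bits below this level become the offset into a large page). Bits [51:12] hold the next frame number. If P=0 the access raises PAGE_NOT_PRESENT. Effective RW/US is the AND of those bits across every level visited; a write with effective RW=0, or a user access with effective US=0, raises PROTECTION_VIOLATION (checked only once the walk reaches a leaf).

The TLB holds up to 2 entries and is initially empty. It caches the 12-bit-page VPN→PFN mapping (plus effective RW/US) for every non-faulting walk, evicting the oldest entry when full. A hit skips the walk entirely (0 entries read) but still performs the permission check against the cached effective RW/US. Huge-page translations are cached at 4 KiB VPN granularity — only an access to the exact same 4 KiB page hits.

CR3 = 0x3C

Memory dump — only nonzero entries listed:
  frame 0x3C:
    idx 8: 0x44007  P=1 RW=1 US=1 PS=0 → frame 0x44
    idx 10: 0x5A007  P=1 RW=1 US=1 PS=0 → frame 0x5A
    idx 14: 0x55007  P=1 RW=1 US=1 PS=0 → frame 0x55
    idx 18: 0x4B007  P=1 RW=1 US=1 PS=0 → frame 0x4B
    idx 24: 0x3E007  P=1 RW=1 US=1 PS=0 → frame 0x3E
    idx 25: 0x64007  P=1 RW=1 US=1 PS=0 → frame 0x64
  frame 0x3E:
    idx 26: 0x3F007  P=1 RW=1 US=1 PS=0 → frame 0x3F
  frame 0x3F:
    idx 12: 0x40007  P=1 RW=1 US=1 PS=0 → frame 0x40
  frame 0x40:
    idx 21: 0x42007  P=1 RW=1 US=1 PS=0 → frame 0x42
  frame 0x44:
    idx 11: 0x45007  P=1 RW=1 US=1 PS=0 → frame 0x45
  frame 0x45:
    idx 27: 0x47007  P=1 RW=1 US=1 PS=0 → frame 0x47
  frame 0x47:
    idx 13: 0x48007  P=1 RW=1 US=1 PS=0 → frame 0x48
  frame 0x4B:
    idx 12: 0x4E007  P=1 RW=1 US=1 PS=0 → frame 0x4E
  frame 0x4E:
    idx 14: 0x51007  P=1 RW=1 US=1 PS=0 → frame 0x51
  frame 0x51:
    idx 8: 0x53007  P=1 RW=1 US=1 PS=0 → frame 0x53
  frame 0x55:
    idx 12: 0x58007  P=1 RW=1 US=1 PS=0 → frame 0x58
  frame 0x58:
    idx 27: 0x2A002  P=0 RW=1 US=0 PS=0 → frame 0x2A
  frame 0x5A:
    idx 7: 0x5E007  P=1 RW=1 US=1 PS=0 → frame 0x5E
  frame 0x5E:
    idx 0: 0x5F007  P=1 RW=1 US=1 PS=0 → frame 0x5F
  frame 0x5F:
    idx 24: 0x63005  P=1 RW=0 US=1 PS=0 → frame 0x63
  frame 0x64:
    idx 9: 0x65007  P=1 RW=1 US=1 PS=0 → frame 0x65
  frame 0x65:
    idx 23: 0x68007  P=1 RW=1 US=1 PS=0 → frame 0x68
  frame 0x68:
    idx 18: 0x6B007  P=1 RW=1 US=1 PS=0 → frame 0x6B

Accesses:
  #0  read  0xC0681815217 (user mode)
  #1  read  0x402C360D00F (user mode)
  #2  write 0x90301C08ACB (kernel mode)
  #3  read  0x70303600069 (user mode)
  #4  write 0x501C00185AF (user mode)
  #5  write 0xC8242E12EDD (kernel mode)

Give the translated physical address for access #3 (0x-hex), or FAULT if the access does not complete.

Trace:
#0 VA=0xC0681815217 (r,user):
  [0] read 0x3C idx=24: raw=0x3E007 flags P=1 W=1 U=1 S=0
  [1] read 0x3E idx=26: raw=0x3F007 flags P=1 W=1 U=1 S=0
  [2] read 0x3F idx=12: raw=0x40007 flags P=1 W=1 U=1 S=0
  [3] read 0x40 idx=21: raw=0x42007 flags P=1 W=1 U=1 S=0
  ⇒ phys 0x42217  [4 reads]
#1 VA=0x402C360D00F (r,user):
  [0] read 0x3C idx=8: raw=0x44007 flags P=1 W=1 U=1 S=0
  [1] read 0x44 idx=11: raw=0x45007 flags P=1 W=1 U=1 S=0
  [2] read 0x45 idx=27: raw=0x47007 flags P=1 W=1 U=1 S=0
  [3] read 0x47 idx=13: raw=0x48007 flags P=1 W=1 U=1 S=0
  ⇒ phys 0x4800F  [4 reads]
#2 VA=0x90301C08ACB (w,kernel):
  [0] read 0x3C idx=18: raw=0x4B007 flags P=1 W=1 U=1 S=0
  [1] read 0x4B idx=12: raw=0x4E007 flags P=1 W=1 U=1 S=0
  [2] read 0x4E idx=14: raw=0x51007 flags P=1 W=1 U=1 S=0
  [3] read 0x51 idx=8: raw=0x53007 flags P=1 W=1 U=1 S=0
  ⇒ phys 0x53ACB  [4 reads]
#3 VA=0x70303600069 (r,user):
  [0] read 0x3C idx=14: raw=0x55007 flags P=1 W=1 U=1 S=0
  [1] read 0x55 idx=12: raw=0x58007 flags P=1 W=1 U=1 S=0
  [2] read 0x58 idx=27: raw=0x2A002 flags P=0 W=1 U=0 S=0
  → PAGE_NOT_PRESENT  (3 entries read)
#4 VA=0x501C00185AF (w,user):
  [0] read 0x3C idx=10: raw=0x5A007 flags P=1 W=1 U=1 S=0
  [1] read 0x5A idx=7: raw=0x5E007 flags P=1 W=1 U=1 S=0
  [2] read 0x5E idx=0: raw=0x5F007 flags P=1 W=1 U=1 S=0
  [3] read 0x5F idx=24: raw=0x63005 flags P=1 W=0 U=1 S=0
  → PROTECTION_VIOLATION  (4 entries read)
#5 VA=0xC8242E12EDD (w,kernel):
  [0] read 0x3C idx=25: raw=0x64007 flags P=1 W=1 U=1 S=0
  [1] read 0x64 idx=9: raw=0x65007 flags P=1 W=1 U=1 S=0
  [2] read 0x65 idx=23: raw=0x68007 flags P=1 W=1 U=1 S=0
  [3] read 0x68 idx=18: raw=0x6B007 flags P=1 W=1 U=1 S=0
  ⇒ phys 0x6BEDD  [4 reads]

Access #3 PA: FAULT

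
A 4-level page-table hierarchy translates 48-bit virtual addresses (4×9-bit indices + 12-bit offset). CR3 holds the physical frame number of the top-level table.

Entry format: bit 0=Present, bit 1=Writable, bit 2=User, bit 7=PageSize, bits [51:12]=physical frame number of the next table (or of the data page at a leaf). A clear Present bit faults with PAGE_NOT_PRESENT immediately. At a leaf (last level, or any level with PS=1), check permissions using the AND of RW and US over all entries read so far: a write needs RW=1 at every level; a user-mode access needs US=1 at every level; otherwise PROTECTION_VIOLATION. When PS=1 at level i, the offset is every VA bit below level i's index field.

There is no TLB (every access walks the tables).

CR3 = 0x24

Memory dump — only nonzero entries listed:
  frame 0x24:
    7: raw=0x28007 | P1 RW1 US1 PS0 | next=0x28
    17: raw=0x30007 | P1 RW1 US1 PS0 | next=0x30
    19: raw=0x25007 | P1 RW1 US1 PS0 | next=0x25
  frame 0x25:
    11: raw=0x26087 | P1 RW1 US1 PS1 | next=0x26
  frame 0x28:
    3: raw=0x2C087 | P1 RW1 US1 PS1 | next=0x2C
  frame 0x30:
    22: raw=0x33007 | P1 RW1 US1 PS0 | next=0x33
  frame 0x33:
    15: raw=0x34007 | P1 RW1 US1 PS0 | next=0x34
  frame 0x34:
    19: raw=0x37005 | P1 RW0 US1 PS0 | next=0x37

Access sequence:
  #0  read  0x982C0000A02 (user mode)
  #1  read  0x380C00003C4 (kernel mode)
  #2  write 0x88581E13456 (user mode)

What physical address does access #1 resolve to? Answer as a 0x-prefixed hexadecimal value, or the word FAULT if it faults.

Walk each access:
#0 VA=0x982C0000A02 (r,user):
  lvl0: tbl 0x24, slot 19 ⇒ 0x25007 (P1/RW1/US1/PS0)
  lvl1: tbl 0x25, slot 11 ⇒ 0x26087 (P1/RW1/US1/PS1)
  ✓ 0x26A02 (huge @L1)  — 2 lookups
#1 VA=0x380C00003C4 (r,kernel):
  lvl0: tbl 0x24, slot 7 ⇒ 0x28007 (P1/RW1/US1/PS0)
  lvl1: tbl 0x28, slot 3 ⇒ 0x2C087 (P1/RW1/US1/PS1)
  ✓ 0x2C3C4 (huge @L1)  — 2 lookups
#2 VA=0x88581E13456 (w,user):
  lvl0: tbl 0x24, slot 17 ⇒ 0x30007 (P1/RW1/US1/PS0)
  lvl1: tbl 0x30, slot 22 ⇒ 0x33007 (P1/RW1/US1/PS0)
  lvl2: tbl 0x33, slot 15 ⇒ 0x34007 (P1/RW1/US1/PS0)
  lvl3: tbl 0x34, slot 19 ⇒ 0x37005 (P1/RW0/US1/PS0)
  ⇒ fault: PROTECTION_VIOLATION  — 4 lookups

Access #1 PA: 0x2C3C4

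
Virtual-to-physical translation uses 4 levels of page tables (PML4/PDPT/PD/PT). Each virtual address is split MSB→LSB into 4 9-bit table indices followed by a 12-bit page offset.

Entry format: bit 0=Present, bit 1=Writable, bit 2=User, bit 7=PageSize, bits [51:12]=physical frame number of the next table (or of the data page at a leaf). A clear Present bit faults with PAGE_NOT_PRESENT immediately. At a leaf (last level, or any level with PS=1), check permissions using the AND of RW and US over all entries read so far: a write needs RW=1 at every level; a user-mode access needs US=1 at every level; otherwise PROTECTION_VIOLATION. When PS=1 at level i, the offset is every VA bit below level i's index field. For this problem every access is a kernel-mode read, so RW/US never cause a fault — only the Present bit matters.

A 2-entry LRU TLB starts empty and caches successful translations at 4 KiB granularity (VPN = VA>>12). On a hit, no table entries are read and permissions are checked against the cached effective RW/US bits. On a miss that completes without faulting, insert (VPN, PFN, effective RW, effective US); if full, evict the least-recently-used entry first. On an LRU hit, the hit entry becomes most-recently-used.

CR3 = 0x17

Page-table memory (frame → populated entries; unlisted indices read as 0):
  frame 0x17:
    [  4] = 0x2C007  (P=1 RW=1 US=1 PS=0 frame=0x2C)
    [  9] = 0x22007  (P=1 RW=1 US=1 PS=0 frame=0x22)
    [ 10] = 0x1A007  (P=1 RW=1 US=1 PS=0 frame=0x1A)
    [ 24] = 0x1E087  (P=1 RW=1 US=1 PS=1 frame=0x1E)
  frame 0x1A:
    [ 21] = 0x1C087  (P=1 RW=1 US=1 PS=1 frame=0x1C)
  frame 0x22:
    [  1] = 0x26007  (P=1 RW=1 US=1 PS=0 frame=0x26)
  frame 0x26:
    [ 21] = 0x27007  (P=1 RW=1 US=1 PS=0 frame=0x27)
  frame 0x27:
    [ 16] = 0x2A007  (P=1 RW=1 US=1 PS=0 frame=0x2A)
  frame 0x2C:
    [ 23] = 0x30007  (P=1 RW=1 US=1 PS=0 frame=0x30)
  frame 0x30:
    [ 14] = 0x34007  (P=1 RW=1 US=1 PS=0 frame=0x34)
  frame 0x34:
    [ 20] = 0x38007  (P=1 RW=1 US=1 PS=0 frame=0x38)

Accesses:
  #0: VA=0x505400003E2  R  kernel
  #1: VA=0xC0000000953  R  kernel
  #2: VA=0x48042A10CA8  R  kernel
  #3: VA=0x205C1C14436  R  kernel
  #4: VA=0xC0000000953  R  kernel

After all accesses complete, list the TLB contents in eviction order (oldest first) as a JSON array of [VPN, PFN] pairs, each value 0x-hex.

Trace:
#0 VA=0x505400003E2 (r,kernel):
  [0] read 0x17 idx=10: raw=0x1A007 flags P=1 W=1 U=1 S=0
  [1] read 0x1A idx=21: raw=0x1C087 flags P=1 W=1 U=1 S=1
  ⇒ phys 0x1C3E2 (huge @L1)  [2 reads]
#1 VA=0xC0000000953 (r,kernel):
  [0] read 0x17 idx=24: raw=0x1E087 flags P=1 W=1 U=1 S=1
  ⇒ phys 0x1E953 (huge @L0)  [1 reads]
#2 VA=0x48042A10CA8 (r,kernel):
  [0] read 0x17 idx=9: raw=0x22007 flags P=1 W=1 U=1 S=0
  [1] read 0x22 idx=1: raw=0x26007 flags P=1 W=1 U=1 S=0
  [2] read 0x26 idx=21: raw=0x27007 flags P=1 W=1 U=1 S=0
  [3] read 0x27 idx=16: raw=0x2A007 flags P=1 W=1 U=1 S=0
  ⇒ phys 0x2ACA8  [4 reads]
#3 VA=0x205C1C14436 (r,kernel):
  [0] read 0x17 idx=4: raw=0x2C007 flags P=1 W=1 U=1 S=0
  [1] read 0x2C idx=23: raw=0x30007 flags P=1 W=1 U=1 S=0
  [2] read 0x30 idx=14: raw=0x34007 flags P=1 W=1 U=1 S=0
  [3] read 0x34 idx=20: raw=0x38007 flags P=1 W=1 U=1 S=0
  ⇒ phys 0x38436  [4 reads]
#4 VA=0xC0000000953 (r,kernel):
  [0] read 0x17 idx=24: raw=0x1E087 flags P=1 W=1 U=1 S=1
  ⇒ phys 0x1E953 (huge @L0)  [1 reads]

TLB: [["0x205C1C14", "0x38"], ["0xC0000000", "0x1E"]]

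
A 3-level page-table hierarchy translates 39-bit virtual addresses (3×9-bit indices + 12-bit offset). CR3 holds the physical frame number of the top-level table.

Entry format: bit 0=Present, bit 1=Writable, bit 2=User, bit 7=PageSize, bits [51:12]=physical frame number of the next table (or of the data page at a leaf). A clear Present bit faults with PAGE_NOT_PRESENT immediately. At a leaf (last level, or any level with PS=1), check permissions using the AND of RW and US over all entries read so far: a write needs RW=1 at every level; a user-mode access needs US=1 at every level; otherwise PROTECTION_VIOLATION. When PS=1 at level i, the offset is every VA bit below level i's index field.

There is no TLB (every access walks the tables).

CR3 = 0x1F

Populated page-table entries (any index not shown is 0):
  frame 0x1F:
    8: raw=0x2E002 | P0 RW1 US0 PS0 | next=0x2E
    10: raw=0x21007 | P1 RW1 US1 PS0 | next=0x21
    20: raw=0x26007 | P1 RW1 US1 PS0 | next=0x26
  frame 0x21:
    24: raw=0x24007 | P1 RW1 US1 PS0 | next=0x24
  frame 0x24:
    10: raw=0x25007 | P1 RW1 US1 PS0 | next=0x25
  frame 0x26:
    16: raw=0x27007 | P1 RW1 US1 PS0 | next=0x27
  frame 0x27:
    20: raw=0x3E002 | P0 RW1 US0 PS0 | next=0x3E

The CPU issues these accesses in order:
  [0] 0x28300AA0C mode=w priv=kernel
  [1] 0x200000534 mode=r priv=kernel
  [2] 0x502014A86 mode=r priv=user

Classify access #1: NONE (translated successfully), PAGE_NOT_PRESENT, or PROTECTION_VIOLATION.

Walk each access:
#0 VA=0x28300AA0C (w,kernel):
  [0] read 0x1F idx=10: raw=0x21007 flags P=1 W=1 U=1 S=0
  [1] read 0x21 idx=24: raw=0x24007 flags P=1 W=1 U=1 S=0
  [2] read 0x24 idx=10: raw=0x25007 flags P=1 W=1 U=1 S=0
  ✓ 0x25A0C  — 3 lookups
#1 VA=0x200000534 (r,kernel):
  [0] read 0x1F idx=8: raw=0x2E002 flags P=0 W=1 U=0 S=0
  ⇒ fault: PAGE_NOT_PRESENT  — 1 lookups
#2 VA=0x502014A86 (r,user):
  [0] read 0x1F idx=20: raw=0x26007 flags P=1 W=1 U=1 S=0
  [1] read 0x26 idx=16: raw=0x27007 flags P=1 W=1 U=1 S=0
  [2] read 0x27 idx=20: raw=0x3E002 flags P=0 W=1 U=0 S=0
  ⇒ fault: PAGE_NOT_PRESENT  — 3 lookups

Access #1 fault: PAGE_NOT_PRESENT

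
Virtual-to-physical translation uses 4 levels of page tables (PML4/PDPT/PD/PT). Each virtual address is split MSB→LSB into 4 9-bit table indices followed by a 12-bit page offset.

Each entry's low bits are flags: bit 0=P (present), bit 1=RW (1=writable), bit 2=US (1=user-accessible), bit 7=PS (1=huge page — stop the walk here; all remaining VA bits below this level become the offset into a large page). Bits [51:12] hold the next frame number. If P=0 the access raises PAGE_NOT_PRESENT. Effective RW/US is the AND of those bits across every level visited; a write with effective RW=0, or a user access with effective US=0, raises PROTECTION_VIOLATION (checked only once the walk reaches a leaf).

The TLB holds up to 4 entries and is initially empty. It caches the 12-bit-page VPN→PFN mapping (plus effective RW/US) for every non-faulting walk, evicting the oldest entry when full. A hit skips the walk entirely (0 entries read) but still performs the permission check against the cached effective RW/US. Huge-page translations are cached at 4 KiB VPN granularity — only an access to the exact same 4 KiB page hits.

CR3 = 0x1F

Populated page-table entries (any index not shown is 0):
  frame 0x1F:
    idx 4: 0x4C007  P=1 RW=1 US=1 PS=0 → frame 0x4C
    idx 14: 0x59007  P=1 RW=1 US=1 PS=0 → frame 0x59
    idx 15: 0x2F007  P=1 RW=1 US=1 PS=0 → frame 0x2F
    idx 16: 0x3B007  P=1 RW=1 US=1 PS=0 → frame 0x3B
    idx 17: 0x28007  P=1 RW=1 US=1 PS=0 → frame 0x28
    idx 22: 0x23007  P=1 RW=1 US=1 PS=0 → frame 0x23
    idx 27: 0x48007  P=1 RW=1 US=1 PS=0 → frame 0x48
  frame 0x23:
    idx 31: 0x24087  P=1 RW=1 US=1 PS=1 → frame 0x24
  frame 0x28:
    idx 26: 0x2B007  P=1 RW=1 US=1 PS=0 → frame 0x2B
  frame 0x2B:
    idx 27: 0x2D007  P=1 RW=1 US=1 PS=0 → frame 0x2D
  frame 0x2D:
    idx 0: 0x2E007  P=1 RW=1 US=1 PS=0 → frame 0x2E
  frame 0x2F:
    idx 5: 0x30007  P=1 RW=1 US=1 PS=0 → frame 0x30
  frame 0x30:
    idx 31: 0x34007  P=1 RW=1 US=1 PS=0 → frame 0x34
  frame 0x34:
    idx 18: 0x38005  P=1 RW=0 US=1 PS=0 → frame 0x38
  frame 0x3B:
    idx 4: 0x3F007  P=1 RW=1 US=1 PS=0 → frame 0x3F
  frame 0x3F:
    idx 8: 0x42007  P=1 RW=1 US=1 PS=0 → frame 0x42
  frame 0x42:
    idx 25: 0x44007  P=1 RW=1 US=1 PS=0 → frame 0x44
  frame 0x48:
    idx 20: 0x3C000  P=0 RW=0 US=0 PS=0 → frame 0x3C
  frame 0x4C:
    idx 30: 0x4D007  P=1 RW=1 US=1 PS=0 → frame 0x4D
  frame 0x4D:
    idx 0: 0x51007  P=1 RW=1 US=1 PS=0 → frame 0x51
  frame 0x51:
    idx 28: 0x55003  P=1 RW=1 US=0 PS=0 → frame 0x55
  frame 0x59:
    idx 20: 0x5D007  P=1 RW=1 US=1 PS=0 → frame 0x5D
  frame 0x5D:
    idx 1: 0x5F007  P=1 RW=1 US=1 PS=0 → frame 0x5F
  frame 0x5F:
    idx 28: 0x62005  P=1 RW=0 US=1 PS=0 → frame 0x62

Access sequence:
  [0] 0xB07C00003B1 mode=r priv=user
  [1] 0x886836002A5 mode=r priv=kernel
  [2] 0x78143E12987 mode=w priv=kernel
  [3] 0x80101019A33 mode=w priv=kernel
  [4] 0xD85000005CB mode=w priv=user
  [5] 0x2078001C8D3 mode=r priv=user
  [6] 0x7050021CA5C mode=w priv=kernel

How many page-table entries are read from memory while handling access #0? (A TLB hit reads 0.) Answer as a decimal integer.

Walk each access:
#0 VA=0xB07C00003B1 (r,user):
  [0] read 0x1F idx=22: raw=0x23007 flags P=1 W=1 U=1 S=0
  [1] read 0x23 idx=31: raw=0x24087 flags P=1 W=1 U=1 S=1
  ✓ 0x243B1 (huge @L1)  — 2 lookups
#1 VA=0x886836002A5 (r,kernel):
  [0] read 0x1F idx=17: raw=0x28007 flags P=1 W=1 U=1 S=0
  [1] read 0x28 idx=26: raw=0x2B007 flags P=1 W=1 U=1 S=0
  [2] read 0x2B idx=27: raw=0x2D007 flags P=1 W=1 U=1 S=0
  [3] read 0x2D idx=0: raw=0x2E007 flags P=1 W=1 U=1 S=0
  ✓ 0x2E2A5  — 4 lookups
#2 VA=0x78143E12987 (w,kernel):
  [0] read 0x1F idx=15: raw=0x2F007 flags P=1 W=1 U=1 S=0
  [1] read 0x2F idx=5: raw=0x30007 flags P=1 W=1 U=1 S=0
  [2] read 0x30 idx=31: raw=0x34007 flags P=1 W=1 U=1 S=0
  [3] read 0x34 idx=18: raw=0x38005 flags P=1 W=0 U=1 S=0
  ✗ PROTECTION_VIOLATION  [4 reads]
#3 VA=0x80101019A33 (w,kernel):
  [0] read 0x1F idx=16: raw=0x3B007 flags P=1 W=1 U=1 S=0
  [1] read 0x3B idx=4: raw=0x3F007 flags P=1 W=1 U=1 S=0
  [2] read 0x3F idx=8: raw=0x42007 flags P=1 W=1 U=1 S=0
  [3] read 0x42 idx=25: raw=0x44007 flags P=1 W=1 U=1 S=0
  ✓ 0x44A33  — 4 lookups
#4 VA=0xD85000005CB (w,user):
  [0] read 0x1F idx=27: raw=0x48007 flags P=1 W=1 U=1 S=0
  [1] read 0x48 idx=20: raw=0x3C000 flags P=0 W=0 U=0 S=0
  ✗ PAGE_NOT_PRESENT  [2 reads]
#5 VA=0x2078001C8D3 (r,user):
  [0] read 0x1F idx=4: raw=0x4C007 flags P=1 W=1 U=1 S=0
  [1] read 0x4C idx=30: raw=0x4D007 flags P=1 W=1 U=1 S=0
  [2] read 0x4D idx=0: raw=0x51007 flags P=1 W=1 U=1 S=0
  [3] read 0x51 idx=28: raw=0x55003 flags P=1 W=1 U=0 S=0
  ✗ PROTECTION_VIOLATION  [4 reads]
#6 VA=0x7050021CA5C (w,kernel):
  [0] read 0x1F idx=14: raw=0x59007 flags P=1 W=1 U=1 S=0
  [1] read 0x59 idx=20: raw=0x5D007 flags P=1 W=1 U=1 S=0
  [2] read 0x5D idx=1: raw=0x5F007 flags P=1 W=1 U=1 S=0
  [3] read 0x5F idx=28: raw=0x62005 flags P=1 W=0 U=1 S=0
  ✗ PROTECTION_VIOLATION  [4 reads]

Entries read for #0: 2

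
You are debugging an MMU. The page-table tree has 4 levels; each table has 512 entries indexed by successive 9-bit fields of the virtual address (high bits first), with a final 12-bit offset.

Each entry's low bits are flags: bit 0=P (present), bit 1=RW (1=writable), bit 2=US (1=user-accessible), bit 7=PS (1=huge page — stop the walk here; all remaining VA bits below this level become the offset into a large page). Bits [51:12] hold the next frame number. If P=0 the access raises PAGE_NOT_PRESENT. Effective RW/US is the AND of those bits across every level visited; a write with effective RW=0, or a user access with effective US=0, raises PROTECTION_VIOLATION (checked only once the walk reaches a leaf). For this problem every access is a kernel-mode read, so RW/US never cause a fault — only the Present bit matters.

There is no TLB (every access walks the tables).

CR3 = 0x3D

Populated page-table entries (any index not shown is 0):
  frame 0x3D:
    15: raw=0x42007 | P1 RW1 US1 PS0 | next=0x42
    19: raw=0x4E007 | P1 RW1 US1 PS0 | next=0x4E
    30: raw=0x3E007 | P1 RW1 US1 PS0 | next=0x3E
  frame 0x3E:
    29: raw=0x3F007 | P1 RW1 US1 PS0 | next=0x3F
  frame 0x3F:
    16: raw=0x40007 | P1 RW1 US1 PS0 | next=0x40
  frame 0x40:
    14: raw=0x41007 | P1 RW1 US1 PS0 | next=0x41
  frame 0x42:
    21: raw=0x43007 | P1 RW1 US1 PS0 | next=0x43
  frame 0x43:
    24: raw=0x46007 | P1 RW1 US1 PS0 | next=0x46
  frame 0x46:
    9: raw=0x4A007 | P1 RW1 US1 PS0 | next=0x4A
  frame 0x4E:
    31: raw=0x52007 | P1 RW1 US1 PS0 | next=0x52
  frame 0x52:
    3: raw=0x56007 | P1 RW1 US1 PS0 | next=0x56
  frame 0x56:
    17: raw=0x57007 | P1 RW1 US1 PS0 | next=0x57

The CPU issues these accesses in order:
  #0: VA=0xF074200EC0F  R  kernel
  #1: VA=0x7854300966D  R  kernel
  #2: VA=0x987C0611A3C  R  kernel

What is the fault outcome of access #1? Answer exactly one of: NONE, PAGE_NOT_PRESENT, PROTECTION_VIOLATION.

Trace:
#0 VA=0xF074200EC0F (r,kernel):
  L0 @0x3D[30] → 0x3E007  P=1,RW=1,US=1,PS=0
  L1 @0x3E[29] → 0x3F007  P=1,RW=1,US=1,PS=0
  L2 @0x3F[16] → 0x40007  P=1,RW=1,US=1,PS=0
  L3 @0x40[14] → 0x41007  P=1,RW=1,US=1,PS=0
  → PA=0x41C0F  (4 entries read)
#1 VA=0x7854300966D (r,kernel):
  L0 @0x3D[15] → 0x42007  P=1,RW=1,US=1,PS=0
  L1 @0x42[21] → 0x43007  P=1,RW=1,US=1,PS=0
  L2 @0x43[24] → 0x46007  P=1,RW=1,US=1,PS=0
  L3 @0x46[9] → 0x4A007  P=1,RW=1,US=1,PS=0
  → PA=0x4A66D  (4 entries read)
#2 VA=0x987C0611A3C (r,kernel):
  L0 @0x3D[19] → 0x4E007  P=1,RW=1,US=1,PS=0
  L1 @0x4E[31] → 0x52007  P=1,RW=1,US=1,PS=0
  L2 @0x52[3] → 0x56007  P=1,RW=1,US=1,PS=0
  L3 @0x56[17] → 0x57007  P=1,RW=1,US=1,PS=0
  → PA=0x57A3C  (4 entries read)

Access #1 fault: NONE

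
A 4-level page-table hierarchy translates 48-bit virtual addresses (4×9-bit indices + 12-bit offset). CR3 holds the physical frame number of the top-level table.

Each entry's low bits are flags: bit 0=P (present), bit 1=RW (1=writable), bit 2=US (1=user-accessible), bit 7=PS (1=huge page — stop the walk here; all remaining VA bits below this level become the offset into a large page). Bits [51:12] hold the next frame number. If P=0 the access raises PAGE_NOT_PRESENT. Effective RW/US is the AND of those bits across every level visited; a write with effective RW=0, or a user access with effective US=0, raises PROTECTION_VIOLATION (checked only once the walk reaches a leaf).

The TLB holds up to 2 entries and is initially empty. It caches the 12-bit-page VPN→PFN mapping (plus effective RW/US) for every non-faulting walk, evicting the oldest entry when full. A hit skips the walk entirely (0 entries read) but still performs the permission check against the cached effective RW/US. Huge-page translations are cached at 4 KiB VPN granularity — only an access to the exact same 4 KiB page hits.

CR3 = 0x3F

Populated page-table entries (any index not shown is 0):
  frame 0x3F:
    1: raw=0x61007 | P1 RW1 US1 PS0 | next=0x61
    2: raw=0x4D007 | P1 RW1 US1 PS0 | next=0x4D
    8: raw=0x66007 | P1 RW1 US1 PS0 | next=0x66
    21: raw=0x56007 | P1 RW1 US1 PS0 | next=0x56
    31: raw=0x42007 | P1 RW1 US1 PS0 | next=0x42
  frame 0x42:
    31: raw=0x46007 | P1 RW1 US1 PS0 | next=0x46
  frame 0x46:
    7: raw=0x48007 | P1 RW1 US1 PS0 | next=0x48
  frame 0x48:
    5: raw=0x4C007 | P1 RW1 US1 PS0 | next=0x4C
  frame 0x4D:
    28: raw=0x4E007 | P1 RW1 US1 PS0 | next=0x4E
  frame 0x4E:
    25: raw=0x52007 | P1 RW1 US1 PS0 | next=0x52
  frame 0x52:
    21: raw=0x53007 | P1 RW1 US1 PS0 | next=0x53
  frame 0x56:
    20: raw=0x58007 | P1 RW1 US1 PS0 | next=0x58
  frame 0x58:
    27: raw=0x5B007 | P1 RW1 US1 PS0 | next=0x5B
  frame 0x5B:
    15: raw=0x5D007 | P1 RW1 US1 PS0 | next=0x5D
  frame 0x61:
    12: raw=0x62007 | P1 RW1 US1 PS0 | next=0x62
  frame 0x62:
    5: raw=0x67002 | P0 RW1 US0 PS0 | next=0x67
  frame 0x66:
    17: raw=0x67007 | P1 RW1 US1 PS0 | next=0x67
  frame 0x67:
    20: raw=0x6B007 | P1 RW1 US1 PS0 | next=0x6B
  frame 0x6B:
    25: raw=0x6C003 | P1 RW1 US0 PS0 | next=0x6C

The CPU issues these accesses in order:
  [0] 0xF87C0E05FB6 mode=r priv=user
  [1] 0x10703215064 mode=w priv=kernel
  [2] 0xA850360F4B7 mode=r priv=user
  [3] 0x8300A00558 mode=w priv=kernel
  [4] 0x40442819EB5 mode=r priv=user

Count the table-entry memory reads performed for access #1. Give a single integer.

Per-access translation:
#0 VA=0xF87C0E05FB6 (r,user):
  [0] read 0x3F idx=31: raw=0x42007 flags P=1 W=1 U=1 S=0
  [1] read 0x42 idx=31: raw=0x46007 flags P=1 W=1 U=1 S=0
  [2] read 0x46 idx=7: raw=0x48007 flags P=1 W=1 U=1 S=0
  [3] read 0x48 idx=5: raw=0x4C007 flags P=1 W=1 U=1 S=0
  → PA=0x4CFB6  (4 entries read)
#1 VA=0x10703215064 (w,kernel):
  [0] read 0x3F idx=2: raw=0x4D007 flags P=1 W=1 U=1 S=0
  [1] read 0x4D idx=28: raw=0x4E007 flags P=1 W=1 U=1 S=0
  [2] read 0x4E idx=25: raw=0x52007 flags P=1 W=1 U=1 S=0
  [3] read 0x52 idx=21: raw=0x53007 flags P=1 W=1 U=1 S=0
  → PA=0x53064  (4 entries read)
#2 VA=0xA850360F4B7 (r,user):
  [0] read 0x3F idx=21: raw=0x56007 flags P=1 W=1 U=1 S=0
  [1] read 0x56 idx=20: raw=0x58007 flags P=1 W=1 U=1 S=0
  [2] read 0x58 idx=27: raw=0x5B007 flags P=1 W=1 U=1 S=0
  [3] read 0x5B idx=15: raw=0x5D007 flags P=1 W=1 U=1 S=0
  → PA=0x5D4B7  (4 entries read)
#3 VA=0x8300A00558 (w,kernel):
  [0] read 0x3F idx=1: raw=0x61007 flags P=1 W=1 U=1 S=0
  [1] read 0x61 idx=12: raw=0x62007 flags P=1 W=1 U=1 S=0
  [2] read 0x62 idx=5: raw=0x67002 flags P=0 W=1 U=0 S=0
  ⇒ fault: PAGE_NOT_PRESENT  — 3 lookups
#4 VA=0x40442819EB5 (r,user):
  [0] read 0x3F idx=8: raw=0x66007 flags P=1 W=1 U=1 S=0
  [1] read 0x66 idx=17: raw=0x67007 flags P=1 W=1 U=1 S=0
  [2] read 0x67 idx=20: raw=0x6B007 flags P=1 W=1 U=1 S=0
  [3] read 0x6B idx=25: raw=0x6C003 flags P=1 W=1 U=0 S=0
  ⇒ fault: PROTECTION_VIOLATION  — 4 lookups

Entries read for #1: 4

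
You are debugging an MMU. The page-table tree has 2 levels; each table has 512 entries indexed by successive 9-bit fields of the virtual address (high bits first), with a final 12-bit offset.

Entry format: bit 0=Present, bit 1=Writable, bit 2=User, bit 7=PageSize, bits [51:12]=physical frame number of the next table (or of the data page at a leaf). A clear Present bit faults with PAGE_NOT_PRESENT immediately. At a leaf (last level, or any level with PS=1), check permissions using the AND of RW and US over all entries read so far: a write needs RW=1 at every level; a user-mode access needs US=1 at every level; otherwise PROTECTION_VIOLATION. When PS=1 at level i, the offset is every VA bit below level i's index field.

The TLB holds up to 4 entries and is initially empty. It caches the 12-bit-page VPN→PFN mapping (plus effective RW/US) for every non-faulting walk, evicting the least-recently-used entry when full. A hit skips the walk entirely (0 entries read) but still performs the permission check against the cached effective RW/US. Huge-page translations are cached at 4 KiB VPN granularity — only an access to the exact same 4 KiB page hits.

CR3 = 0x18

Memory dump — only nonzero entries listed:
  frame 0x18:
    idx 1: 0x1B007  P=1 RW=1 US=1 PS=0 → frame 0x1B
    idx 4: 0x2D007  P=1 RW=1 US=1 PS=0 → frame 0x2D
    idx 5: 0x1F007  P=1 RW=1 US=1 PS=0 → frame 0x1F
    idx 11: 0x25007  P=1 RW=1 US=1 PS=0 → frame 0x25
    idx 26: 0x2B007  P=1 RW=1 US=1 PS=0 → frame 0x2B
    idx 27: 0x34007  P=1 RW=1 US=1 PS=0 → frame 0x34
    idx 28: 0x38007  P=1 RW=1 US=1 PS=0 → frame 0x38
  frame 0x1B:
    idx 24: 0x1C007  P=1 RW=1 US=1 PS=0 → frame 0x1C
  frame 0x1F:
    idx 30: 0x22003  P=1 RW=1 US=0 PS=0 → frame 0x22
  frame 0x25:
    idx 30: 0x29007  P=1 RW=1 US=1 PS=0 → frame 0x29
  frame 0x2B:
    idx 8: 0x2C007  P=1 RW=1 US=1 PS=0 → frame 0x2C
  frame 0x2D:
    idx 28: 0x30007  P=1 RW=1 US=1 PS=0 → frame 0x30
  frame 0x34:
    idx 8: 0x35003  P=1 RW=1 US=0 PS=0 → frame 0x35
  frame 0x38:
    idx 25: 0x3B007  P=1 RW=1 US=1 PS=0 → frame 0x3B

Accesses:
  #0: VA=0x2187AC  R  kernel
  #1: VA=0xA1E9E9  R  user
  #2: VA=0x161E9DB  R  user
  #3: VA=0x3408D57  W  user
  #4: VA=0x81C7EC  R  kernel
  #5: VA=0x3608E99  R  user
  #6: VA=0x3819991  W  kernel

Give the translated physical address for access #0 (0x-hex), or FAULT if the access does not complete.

Trace:
#0 VA=0x2187AC (r,kernel):
  L0 @0x18[1] → 0x1B007  P=1,RW=1,US=1,PS=0
  L1 @0x1B[24] → 0x1C007  P=1,RW=1,US=1,PS=0
  ⇒ phys 0x1C7AC  [2 reads]
#1 VA=0xA1E9E9 (r,user):
  L0 @0x18[5] → 0x1F007  P=1,RW=1,US=1,PS=0
  L1 @0x1F[30] → 0x22003  P=1,RW=1,US=0,PS=0
  → PROTECTION_VIOLATION  (2 entries read)
#2 VA=0x161E9DB (r,user):
  L0 @0x18[11] → 0x25007  P=1,RW=1,US=1,PS=0
  L1 @0x25[30] → 0x29007  P=1,RW=1,US=1,PS=0
  ⇒ phys 0x299DB  [2 reads]
#3 VA=0x3408D57 (w,user):
  L0 @0x18[26] → 0x2B007  P=1,RW=1,US=1,PS=0
  L1 @0x2B[8] → 0x2C007  P=1,RW=1,US=1,PS=0
  ⇒ phys 0x2CD57  [2 reads]
#4 VA=0x81C7EC (r,kernel):
  L0 @0x18[4] → 0x2D007  P=1,RW=1,US=1,PS=0
  L1 @0x2D[28] → 0x30007  P=1,RW=1,US=1,PS=0
  ⇒ phys 0x307EC  [2 reads]
#5 VA=0x3608E99 (r,user):
  L0 @0x18[27] → 0x34007  P=1,RW=1,US=1,PS=0
  L1 @0x34[8] → 0x35003  P=1,RW=1,US=0,PS=0
  → PROTECTION_VIOLATION  (2 entries read)
#6 VA=0x3819991 (w,kernel):
  L0 @0x18[28] → 0x38007  P=1,RW=1,US=1,PS=0
  L1 @0x38[25] → 0x3B007  P=1,RW=1,US=1,PS=0
  ⇒ phys 0x3B991  [2 reads]

Access #0 PA: 0x1C7AC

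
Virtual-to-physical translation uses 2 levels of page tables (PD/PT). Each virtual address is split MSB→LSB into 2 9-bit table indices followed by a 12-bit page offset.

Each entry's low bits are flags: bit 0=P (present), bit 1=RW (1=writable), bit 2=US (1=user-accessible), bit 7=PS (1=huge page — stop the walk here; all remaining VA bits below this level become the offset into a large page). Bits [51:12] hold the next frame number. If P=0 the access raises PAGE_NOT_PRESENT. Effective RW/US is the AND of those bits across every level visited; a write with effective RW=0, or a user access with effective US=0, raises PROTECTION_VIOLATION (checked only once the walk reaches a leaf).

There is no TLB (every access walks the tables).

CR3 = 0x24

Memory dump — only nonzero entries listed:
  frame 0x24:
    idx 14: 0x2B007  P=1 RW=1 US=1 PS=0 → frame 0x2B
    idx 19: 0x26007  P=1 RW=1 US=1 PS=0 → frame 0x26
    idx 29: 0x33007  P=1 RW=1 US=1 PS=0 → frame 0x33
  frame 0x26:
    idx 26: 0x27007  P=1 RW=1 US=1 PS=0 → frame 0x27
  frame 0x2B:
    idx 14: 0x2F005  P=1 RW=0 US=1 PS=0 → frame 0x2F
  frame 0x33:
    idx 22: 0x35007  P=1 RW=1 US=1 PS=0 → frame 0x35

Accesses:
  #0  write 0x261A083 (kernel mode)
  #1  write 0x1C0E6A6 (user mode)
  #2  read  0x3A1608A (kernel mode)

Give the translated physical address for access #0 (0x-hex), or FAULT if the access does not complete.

Per-access translation:
#0 VA=0x261A083 (w,kernel):
  [0] read 0x24 idx=19: raw=0x26007 flags P=1 W=1 U=1 S=0
  [1] read 0x26 idx=26: raw=0x27007 flags P=1 W=1 U=1 S=0
  ⇒ phys 0x27083  [2 reads]
#1 VA=0x1C0E6A6 (w,user):
  [0] read 0x24 idx=14: raw=0x2B007 flags P=1 W=1 U=1 S=0
  [1] read 0x2B idx=14: raw=0x2F005 flags P=1 W=0 U=1 S=0
  → PROTECTION_VIOLATION  (2 entries read)
#2 VA=0x3A1608A (r,kernel):
  [0] read 0x24 idx=29: raw=0x33007 flags P=1 W=1 U=1 S=0
  [1] read 0x33 idx=22: raw=0x35007 flags P=1 W=1 U=1 S=0
  ⇒ phys 0x3508A  [2 reads]

Access #0 PA: 0x27083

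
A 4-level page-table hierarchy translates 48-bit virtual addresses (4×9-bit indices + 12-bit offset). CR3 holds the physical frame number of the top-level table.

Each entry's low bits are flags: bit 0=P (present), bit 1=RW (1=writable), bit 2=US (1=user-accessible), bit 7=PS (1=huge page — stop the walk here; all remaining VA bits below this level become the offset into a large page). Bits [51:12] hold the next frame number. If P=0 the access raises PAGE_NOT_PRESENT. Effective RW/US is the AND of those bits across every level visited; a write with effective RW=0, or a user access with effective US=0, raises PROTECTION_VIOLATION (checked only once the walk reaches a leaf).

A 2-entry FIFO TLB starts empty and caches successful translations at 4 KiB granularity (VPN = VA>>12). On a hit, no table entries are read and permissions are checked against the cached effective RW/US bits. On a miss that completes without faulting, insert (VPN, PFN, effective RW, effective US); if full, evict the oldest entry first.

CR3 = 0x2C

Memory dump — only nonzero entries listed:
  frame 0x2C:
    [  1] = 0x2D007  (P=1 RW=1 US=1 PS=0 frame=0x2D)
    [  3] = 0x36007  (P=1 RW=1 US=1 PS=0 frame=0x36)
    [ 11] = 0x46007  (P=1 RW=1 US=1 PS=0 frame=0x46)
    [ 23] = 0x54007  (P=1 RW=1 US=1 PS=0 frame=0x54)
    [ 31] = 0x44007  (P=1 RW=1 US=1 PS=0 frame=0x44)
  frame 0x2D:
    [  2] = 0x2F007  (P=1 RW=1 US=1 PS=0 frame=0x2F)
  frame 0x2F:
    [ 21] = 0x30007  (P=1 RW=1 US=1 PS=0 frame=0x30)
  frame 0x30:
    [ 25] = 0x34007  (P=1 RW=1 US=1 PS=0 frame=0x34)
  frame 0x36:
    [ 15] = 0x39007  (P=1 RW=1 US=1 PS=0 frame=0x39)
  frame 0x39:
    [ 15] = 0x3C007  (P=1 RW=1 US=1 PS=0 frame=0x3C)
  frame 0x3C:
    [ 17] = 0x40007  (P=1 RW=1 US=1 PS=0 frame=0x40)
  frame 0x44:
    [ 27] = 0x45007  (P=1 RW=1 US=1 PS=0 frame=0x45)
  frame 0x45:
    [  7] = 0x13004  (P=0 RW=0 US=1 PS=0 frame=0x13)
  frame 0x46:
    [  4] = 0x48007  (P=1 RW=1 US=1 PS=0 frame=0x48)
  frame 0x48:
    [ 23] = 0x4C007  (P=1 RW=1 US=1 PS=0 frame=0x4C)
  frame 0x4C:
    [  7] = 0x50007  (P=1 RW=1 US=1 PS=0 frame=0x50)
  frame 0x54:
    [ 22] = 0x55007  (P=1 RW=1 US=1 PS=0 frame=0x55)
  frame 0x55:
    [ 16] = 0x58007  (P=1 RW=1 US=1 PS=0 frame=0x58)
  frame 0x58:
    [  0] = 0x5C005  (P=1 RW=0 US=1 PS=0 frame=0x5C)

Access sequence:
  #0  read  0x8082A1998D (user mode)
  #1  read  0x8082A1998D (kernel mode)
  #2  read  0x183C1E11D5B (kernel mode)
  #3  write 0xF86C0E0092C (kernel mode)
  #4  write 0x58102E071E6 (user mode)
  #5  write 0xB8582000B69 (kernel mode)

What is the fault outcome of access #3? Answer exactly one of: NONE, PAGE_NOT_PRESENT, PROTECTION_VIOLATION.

Per-access translation:
#0 VA=0x8082A1998D (r,user):
  lvl0: tbl 0x2C, slot 1 ⇒ 0x2D007 (P1/RW1/US1/PS0)
  lvl1: tbl 0x2D, slot 2 ⇒ 0x2F007 (P1/RW1/US1/PS0)
  lvl2: tbl 0x2F, slot 21 ⇒ 0x30007 (P1/RW1/US1/PS0)
  lvl3: tbl 0x30, slot 25 ⇒ 0x34007 (P1/RW1/US1/PS0)
  ✓ 0x3498D  — 4 lookups
#1 VA=0x8082A1998D (r,kernel):
  TLB hit vpn=0x8082A19 → PA=0x3498D
#2 VA=0x183C1E11D5B (r,kernel):
  lvl0: tbl 0x2C, slot 3 ⇒ 0x36007 (P1/RW1/US1/PS0)
  lvl1: tbl 0x36, slot 15 ⇒ 0x39007 (P1/RW1/US1/PS0)
  lvl2: tbl 0x39, slot 15 ⇒ 0x3C007 (P1/RW1/US1/PS0)
  lvl3: tbl 0x3C, slot 17 ⇒ 0x40007 (P1/RW1/US1/PS0)
  ✓ 0x40D5B  — 4 lookups
#3 VA=0xF86C0E0092C (w,kernel):
  lvl0: tbl 0x2C, slot 31 ⇒ 0x44007 (P1/RW1/US1/PS0)
  lvl1: tbl 0x44, slot 27 ⇒ 0x45007 (P1/RW1/US1/PS0)
  lvl2: tbl 0x45, slot 7 ⇒ 0x13004 (P0/RW0/US1/PS0)
  ⇒ fault: PAGE_NOT_PRESENT  — 3 lookups
#4 VA=0x58102E071E6 (w,user):
  lvl0: tbl 0x2C, slot 11 ⇒ 0x46007 (P1/RW1/US1/PS0)
  lvl1: tbl 0x46, slot 4 ⇒ 0x48007 (P1/RW1/US1/PS0)
  lvl2: tbl 0x48, slot 23 ⇒ 0x4C007 (P1/RW1/US1/PS0)
  lvl3: tbl 0x4C, slot 7 ⇒ 0x50007 (P1/RW1/US1/PS0)
  ✓ 0x501E6  — 4 lookups
#5 VA=0xB8582000B69 (w,kernel):
  lvl0: tbl 0x2C, slot 23 ⇒ 0x54007 (P1/RW1/US1/PS0)
  lvl1: tbl 0x54, slot 22 ⇒ 0x55007 (P1/RW1/US1/PS0)
  lvl2: tbl 0x55, slot 16 ⇒ 0x58007 (P1/RW1/US1/PS0)
  lvl3: tbl 0x58, slot 0 ⇒ 0x5C005 (P1/RW0/US1/PS0)
  ⇒ fault: PROTECTION_VIOLATION  — 4 lookups

Access #3 fault: PAGE_NOT_PRESENT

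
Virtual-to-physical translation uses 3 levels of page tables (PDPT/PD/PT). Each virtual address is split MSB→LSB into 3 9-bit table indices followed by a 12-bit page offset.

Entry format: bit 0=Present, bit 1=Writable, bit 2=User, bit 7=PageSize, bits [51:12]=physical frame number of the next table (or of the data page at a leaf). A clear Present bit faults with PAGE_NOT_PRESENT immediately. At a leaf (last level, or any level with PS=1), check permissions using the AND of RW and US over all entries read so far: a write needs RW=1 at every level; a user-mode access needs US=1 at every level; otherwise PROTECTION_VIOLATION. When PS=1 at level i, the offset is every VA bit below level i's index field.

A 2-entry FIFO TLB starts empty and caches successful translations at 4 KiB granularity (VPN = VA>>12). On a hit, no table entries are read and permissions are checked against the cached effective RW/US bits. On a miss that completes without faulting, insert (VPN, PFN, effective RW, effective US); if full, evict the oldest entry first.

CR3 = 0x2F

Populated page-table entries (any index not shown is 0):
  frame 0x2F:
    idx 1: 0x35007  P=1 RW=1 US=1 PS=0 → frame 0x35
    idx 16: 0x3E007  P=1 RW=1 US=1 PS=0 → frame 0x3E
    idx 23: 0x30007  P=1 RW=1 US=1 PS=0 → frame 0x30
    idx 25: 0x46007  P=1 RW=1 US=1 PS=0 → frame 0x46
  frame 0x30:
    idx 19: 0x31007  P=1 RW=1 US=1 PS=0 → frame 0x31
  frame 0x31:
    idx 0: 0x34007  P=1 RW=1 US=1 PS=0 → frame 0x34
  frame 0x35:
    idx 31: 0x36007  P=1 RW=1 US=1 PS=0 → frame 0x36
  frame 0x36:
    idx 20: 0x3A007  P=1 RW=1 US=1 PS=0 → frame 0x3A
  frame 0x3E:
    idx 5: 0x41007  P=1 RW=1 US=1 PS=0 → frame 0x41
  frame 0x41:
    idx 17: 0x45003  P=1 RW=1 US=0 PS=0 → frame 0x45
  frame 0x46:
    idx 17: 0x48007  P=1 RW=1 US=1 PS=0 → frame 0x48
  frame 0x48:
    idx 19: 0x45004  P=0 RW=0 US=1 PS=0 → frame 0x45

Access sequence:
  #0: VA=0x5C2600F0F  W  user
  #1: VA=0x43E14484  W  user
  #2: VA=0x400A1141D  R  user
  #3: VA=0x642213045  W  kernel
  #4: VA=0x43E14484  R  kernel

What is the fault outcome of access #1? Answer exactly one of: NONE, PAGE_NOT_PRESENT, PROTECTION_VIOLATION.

Trace:
#0 VA=0x5C2600F0F (w,user):
  L0: frame=0x2F idx=23 entry=0x30007 [P=1 RW=1 US=1 PS=0]
  L1: frame=0x30 idx=19 entry=0x31007 [P=1 RW=1 US=1 PS=0]
  L2: frame=0x31 idx=0 entry=0x34007 [P=1 RW=1 US=1 PS=0]
  ⇒ phys 0x34F0F  [3 reads]
#1 VA=0x43E14484 (w,user):
  L0: frame=0x2F idx=1 entry=0x35007 [P=1 RW=1 US=1 PS=0]
  L1: frame=0x35 idx=31 entry=0x36007 [P=1 RW=1 US=1 PS=0]
  L2: frame=0x36 idx=20 entry=0x3A007 [P=1 RW=1 US=1 PS=0]
  ⇒ phys 0x3A484  [3 reads]
#2 VA=0x400A1141D (r,user):
  L0: frame=0x2F idx=16 entry=0x3E007 [P=1 RW=1 US=1 PS=0]
  L1: frame=0x3E idx=5 entry=0x41007 [P=1 RW=1 US=1 PS=0]
  L2: frame=0x41 idx=17 entry=0x45003 [P=1 RW=1 US=0 PS=0]
  → PROTECTION_VIOLATION  (3 entries read)
#3 VA=0x642213045 (w,kernel):
  L0: frame=0x2F idx=25 entry=0x46007 [P=1 RW=1 US=1 PS=0]
  L1: frame=0x46 idx=17 entry=0x48007 [P=1 RW=1 US=1 PS=0]
  L2: frame=0x48 idx=19 entry=0x45004 [P=0 RW=0 US=1 PS=0]
  → PAGE_NOT_PRESENT  (3 entries read)
#4 VA=0x43E14484 (r,kernel):
  TLB hit vpn=0x43E14 → PA=0x3A484

Access #1 fault: NONE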